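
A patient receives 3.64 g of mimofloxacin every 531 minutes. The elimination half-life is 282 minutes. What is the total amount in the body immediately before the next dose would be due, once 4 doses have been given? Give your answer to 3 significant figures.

1.35 g

The 4 doses were given 2124, 1593, 1062, 531 minutes ago.
Total = 3.64·(1/2)^(2124/282) + 3.64·(1/2)^(1593/282) + 3.64·(1/2)^(1062/282) + 3.64·(1/2)^(531/282)
      = 0.019668 + 0.072544 + 0.26757 + 0.98689 ≈ 1.3467 g.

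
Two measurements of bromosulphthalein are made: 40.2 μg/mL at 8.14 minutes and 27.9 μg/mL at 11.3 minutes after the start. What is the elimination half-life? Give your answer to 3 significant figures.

6.00 minutes

Over Δt = 11.3 − 8.14 = 3.16 minutes, the level fell by a factor of 40.2/27.9 ≈ 1.4409.
n = log₂(1.4409) ≈ 0.52693 half-lives, so t½ = 3.16/0.52693 ≈ 5.997 minutes.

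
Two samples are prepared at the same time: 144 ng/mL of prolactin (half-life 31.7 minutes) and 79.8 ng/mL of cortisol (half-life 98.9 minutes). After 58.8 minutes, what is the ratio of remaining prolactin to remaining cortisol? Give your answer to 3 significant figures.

0.753

prolactin: 144 × (1/2)^(58.8/31.7) = 144 × (1/2)^1.8549 ≈ 39.809 ng/mL.
cortisol: 79.8 × (1/2)^(58.8/98.9) = 79.8 × (1/2)^0.59454 ≈ 52.848 ng/mL.
Ratio ≈ 39.809 / 52.848 ≈ 0.75328.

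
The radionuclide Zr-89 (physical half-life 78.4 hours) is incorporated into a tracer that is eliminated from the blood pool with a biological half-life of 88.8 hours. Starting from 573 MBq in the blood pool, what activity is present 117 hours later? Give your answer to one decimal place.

81.7 MBq

1/t_eff = 1/t_phys + 1/t_biol = 1/78.4 + 1/88.8 = 0.024016 per hour.
t_eff = 78.4 × 88.8 / (78.4 + 88.8) ≈ 41.638 hours.
Remaining = 573 × (1/2)^(117/41.638) = 573 × (1/2)^2.8099 ≈ 81.712 MBq.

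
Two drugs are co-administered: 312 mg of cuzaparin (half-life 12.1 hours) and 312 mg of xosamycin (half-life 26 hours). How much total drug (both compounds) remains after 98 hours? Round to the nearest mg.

24 mg

cuzaparin: 312 × (1/2)^(98/12.1) = 312 × (1/2)^8.0992 ≈ 1.1378 mg.
xosamycin: 312 × (1/2)^(98/26) = 312 × (1/2)^3.7692 ≈ 22.882 mg.
Total = 1.1378 + 22.882 ≈ 24.02 mg.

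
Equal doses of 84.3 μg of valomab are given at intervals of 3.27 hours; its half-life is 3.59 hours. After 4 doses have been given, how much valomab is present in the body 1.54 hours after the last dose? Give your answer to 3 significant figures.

123 μg

The 4 doses were given 11.35, 8.08, 4.81, 1.54 hours ago.
Total = 84.3·(1/2)^(11.35/3.59) + 84.3·(1/2)^(8.08/3.59) + 84.3·(1/2)^(4.81/3.59) + 84.3·(1/2)^(1.54/3.59)
      = 9.4211 + 17.713 + 33.304 + 62.617 ≈ 123.06 μg.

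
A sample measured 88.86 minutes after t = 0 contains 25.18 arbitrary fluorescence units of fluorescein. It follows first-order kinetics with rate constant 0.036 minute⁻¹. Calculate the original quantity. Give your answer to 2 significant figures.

t½ = ln 2 / k = 0.69315 / 0.036 ≈ 19.254 minutes.
Number of half-lives elapsed: n = 88.86/19.254 ≈ 4.6151.
A₀ = A × 2^n = 25.18 × 2^4.6151 = 25.18 × 24.507 ≈ 617.09 arbitrary fluorescence units.

620 arbitrary fluorescence units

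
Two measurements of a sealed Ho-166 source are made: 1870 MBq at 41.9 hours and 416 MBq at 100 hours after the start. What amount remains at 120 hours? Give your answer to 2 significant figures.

250 MBq

Over Δt = 100 − 41.9 = 58.1 hours, the level fell by a factor of 1870/416 ≈ 4.4952.
n = log₂(4.4952) ≈ 2.1684 half-lives, so t½ = 58.1/2.1684 ≈ 26.794 hours.
From t = 100 to t = 120: 416 × (1/2)^((120−100)/26.794) ≈ 247.97 MBq.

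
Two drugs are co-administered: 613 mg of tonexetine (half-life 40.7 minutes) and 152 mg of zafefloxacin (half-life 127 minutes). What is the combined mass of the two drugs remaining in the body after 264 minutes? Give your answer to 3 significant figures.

tonexetine: 613 × (1/2)^(264/40.7) = 613 × (1/2)^6.4865 ≈ 6.8365 mg.
zafefloxacin: 152 × (1/2)^(264/127) = 152 × (1/2)^2.0787 ≈ 35.982 mg.
Total = 6.8365 + 35.982 ≈ 42.818 mg.

42.8 mg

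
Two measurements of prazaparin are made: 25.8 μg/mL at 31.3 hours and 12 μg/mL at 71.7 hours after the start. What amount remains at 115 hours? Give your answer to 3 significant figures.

Over Δt = 71.7 − 31.3 = 40.4 hours, the level fell by a factor of 25.8/12 ≈ 2.15.
n = log₂(2.15) ≈ 1.1043 half-lives, so t½ = 40.4/1.1043 ≈ 36.583 hours.
From t = 71.7 to t = 115: 12 × (1/2)^((115−71.7)/36.583) ≈ 5.283 μg/mL.

5.28 μg/mL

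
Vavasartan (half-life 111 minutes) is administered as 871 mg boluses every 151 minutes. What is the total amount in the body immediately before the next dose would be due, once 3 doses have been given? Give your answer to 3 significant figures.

523 mg

The 3 doses were given 453, 302, 151 minutes ago.
Total = 871·(1/2)^(453/111) + 871·(1/2)^(302/111) + 871·(1/2)^(151/111)
      = 51.462 + 132.13 + 339.24 ≈ 522.83 mg.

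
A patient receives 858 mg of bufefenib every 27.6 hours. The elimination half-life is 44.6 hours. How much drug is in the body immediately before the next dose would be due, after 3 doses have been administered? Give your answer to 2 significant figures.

The 3 doses were given 82.8, 55.2, 27.6 hours ago.
Total = 858·(1/2)^(82.8/44.6) + 858·(1/2)^(55.2/44.6) + 858·(1/2)^(27.6/44.6)
      = 236.93 + 363.84 + 558.73 ≈ 1159.5 mg.

1200 mg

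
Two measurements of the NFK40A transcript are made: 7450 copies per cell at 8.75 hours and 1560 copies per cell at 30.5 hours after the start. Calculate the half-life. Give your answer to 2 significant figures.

Over Δt = 30.5 − 8.75 = 21.75 hours, the level fell by a factor of 7450/1560 ≈ 4.7756.
n = log₂(4.7756) ≈ 2.2557 half-lives, so t½ = 21.75/2.2557 ≈ 9.6423 hours.

9.6 hours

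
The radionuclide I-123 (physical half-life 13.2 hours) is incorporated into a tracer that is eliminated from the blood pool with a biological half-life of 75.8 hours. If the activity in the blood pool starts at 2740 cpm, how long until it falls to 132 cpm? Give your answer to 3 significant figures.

1/t_eff = 1/t_phys + 1/t_biol = 1/13.2 + 1/75.8 = 0.08895 per hour.
t_eff = 13.2 × 75.8 / (13.2 + 75.8) ≈ 11.242 hours.
n = log₂(2740/132) ≈ 4.3756; t = 4.3756 × 11.242 ≈ 49.191 hours.

49.2 hours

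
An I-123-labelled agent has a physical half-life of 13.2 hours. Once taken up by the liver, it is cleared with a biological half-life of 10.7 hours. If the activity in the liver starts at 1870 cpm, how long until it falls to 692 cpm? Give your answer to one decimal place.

1/t_eff = 1/t_phys + 1/t_biol = 1/13.2 + 1/10.7 = 0.16922 per hour.
t_eff = 13.2 × 10.7 / (13.2 + 10.7) ≈ 5.9096 hours.
n = log₂(1870/692) ≈ 1.4342; t = 1.4342 × 5.9096 ≈ 8.4755 hours.

8.5 hours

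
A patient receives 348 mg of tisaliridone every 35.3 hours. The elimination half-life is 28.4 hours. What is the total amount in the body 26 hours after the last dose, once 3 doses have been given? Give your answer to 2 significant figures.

300 mg

The 3 doses were given 96.6, 61.3, 26 hours ago.
Total = 348·(1/2)^(96.6/28.4) + 348·(1/2)^(61.3/28.4) + 348·(1/2)^(26/28.4)
      = 32.935 + 77.951 + 184.5 ≈ 295.38 mg.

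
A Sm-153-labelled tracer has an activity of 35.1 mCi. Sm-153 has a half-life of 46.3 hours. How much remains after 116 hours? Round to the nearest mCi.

Number of half-lives: n = 116/46.3 ≈ 2.5054.
Remaining = 35.1 × (1/2)^2.5054 = 35.1 × 0.17612 ≈ 6.1817 mCi.

6 mCi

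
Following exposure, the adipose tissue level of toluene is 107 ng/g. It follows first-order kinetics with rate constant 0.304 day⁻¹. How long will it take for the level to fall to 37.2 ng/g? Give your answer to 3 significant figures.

3.48 days

t½ = ln 2 / k = 0.69315 / 0.304 ≈ 2.2801 days.
Fraction remaining = 37.2/107 ≈ 0.34766.
n = log₂(107/37.2) = ln(2.8763)/ln 2 ≈ 1.5242 half-lives.
t = n × t½ = 1.5242 × 2.2801 ≈ 3.4754 days.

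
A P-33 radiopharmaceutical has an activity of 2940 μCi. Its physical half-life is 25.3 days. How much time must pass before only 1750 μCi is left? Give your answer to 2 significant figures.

19 days

Fraction remaining = 1750/2940 ≈ 0.59524.
n = log₂(2940/1750) = ln(1.68)/ln 2 ≈ 0.74846 half-lives.
t = n × t½ = 0.74846 × 25.3 ≈ 18.936 days.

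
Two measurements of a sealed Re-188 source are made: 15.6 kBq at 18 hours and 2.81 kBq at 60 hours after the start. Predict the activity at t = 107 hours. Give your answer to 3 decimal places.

0.413 kBq

Over Δt = 60 − 18 = 42 hours, the level fell by a factor of 15.6/2.81 ≈ 5.5516.
n = log₂(5.5516) ≈ 2.4729 half-lives, so t½ = 42/2.4729 ≈ 16.984 hours.
From t = 60 to t = 107: 2.81 × (1/2)^((107−60)/16.984) ≈ 0.41273 kBq.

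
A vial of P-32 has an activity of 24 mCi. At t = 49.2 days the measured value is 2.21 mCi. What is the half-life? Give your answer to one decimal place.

14.3 days

A/A₀ = 2.21/24 ≈ 0.092083.
n = log₂(10.86) ≈ 3.4409 half-lives elapsed in 49.2 days.
t½ = 49.2/3.4409 ≈ 14.299 days.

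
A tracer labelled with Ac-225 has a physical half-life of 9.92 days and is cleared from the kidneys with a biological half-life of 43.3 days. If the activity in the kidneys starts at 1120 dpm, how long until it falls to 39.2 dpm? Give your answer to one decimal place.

39.0 days

1/t_eff = 1/t_phys + 1/t_biol = 1/9.92 + 1/43.3 = 0.1239 per day.
t_eff = 9.92 × 43.3 / (9.92 + 43.3) ≈ 8.071 days.
n = log₂(1120/39.2) ≈ 4.8365; t = 4.8365 × 8.071 ≈ 39.035 days.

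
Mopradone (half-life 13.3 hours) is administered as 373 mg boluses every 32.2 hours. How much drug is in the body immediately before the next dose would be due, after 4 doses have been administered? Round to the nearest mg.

The 4 doses were given 128.8, 96.6, 64.4, 32.2 hours ago.
Total = 373·(1/2)^(128.8/13.3) + 373·(1/2)^(96.6/13.3) + 373·(1/2)^(64.4/13.3) + 373·(1/2)^(32.2/13.3)
      = 0.45339 + 2.4282 + 13.004 + 69.647 ≈ 85.532 mg.

86 mg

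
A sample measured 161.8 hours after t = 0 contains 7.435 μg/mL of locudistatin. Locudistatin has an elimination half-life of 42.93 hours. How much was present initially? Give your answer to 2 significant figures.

Number of half-lives elapsed: n = 161.8/42.93 ≈ 3.7689.
A₀ = A × 2^n = 7.435 × 2^3.7689 = 7.435 × 13.632 ≈ 101.35 μg/mL.

100 μg/mL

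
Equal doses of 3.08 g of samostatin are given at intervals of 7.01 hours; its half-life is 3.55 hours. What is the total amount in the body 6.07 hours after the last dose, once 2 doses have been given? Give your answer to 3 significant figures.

The 2 doses were given 13.08, 6.07 hours ago.
Total = 3.08·(1/2)^(13.08/3.55) + 3.08·(1/2)^(6.07/3.55)
      = 0.23955 + 0.94152 ≈ 1.1811 g.

1.18 g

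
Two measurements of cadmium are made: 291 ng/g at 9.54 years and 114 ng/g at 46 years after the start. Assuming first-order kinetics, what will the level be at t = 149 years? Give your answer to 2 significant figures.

Over Δt = 46 − 9.54 = 36.46 years, the level fell by a factor of 291/114 ≈ 2.5526.
n = log₂(2.5526) ≈ 1.352 half-lives, so t½ = 36.46/1.352 ≈ 26.968 years.
From t = 46 to t = 149: 114 × (1/2)^((149−46)/26.968) ≈ 8.0753 ng/g.

8.1 ng/g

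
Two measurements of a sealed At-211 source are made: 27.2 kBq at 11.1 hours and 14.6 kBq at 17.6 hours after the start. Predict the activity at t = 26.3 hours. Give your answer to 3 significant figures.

6.35 kBq

Over Δt = 17.6 − 11.1 = 6.5 hours, the level fell by a factor of 27.2/14.6 ≈ 1.863.
n = log₂(1.863) ≈ 0.89764 half-lives, so t½ = 6.5/0.89764 ≈ 7.2412 hours.
From t = 17.6 to t = 26.3: 14.6 × (1/2)^((26.3−17.6)/7.2412) ≈ 6.3486 kBq.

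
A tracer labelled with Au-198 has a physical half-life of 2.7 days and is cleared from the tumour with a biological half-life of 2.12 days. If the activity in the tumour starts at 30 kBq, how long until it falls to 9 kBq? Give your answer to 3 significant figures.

2.06 days

1/t_eff = 1/t_phys + 1/t_biol = 1/2.7 + 1/2.12 = 0.84207 per day.
t_eff = 2.7 × 2.12 / (2.7 + 2.12) ≈ 1.1876 days.
n = log₂(30/9) ≈ 1.737; t = 1.737 × 1.1876 ≈ 2.0627 days.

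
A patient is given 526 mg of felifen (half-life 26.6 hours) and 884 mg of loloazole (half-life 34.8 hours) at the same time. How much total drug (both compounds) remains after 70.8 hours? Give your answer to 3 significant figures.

felifen: 526 × (1/2)^(70.8/26.6) = 526 × (1/2)^2.6617 ≈ 83.128 mg.
loloazole: 884 × (1/2)^(70.8/34.8) = 884 × (1/2)^2.0345 ≈ 215.78 mg.
Total = 83.128 + 215.78 ≈ 298.91 mg.

299 mg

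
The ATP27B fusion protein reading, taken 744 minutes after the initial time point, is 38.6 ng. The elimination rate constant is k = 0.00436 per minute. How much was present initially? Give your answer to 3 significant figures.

989 ng

t½ = ln 2 / k = 0.69315 / 0.00436 ≈ 158.98 minutes.
Number of half-lives elapsed: n = 744/158.98 ≈ 4.6799.
A₀ = A × 2^n = 38.6 × 2^4.6799 = 38.6 × 25.632 ≈ 989.39 ng.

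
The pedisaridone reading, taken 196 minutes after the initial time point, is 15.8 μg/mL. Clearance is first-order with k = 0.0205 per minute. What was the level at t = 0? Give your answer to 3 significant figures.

t½ = ln 2 / k = 0.69315 / 0.0205 ≈ 33.812 minutes.
Number of half-lives elapsed: n = 196/33.812 ≈ 5.7967.
A₀ = A × 2^n = 15.8 × 2^5.7967 = 15.8 × 55.59 ≈ 878.32 μg/mL.

878 μg/mL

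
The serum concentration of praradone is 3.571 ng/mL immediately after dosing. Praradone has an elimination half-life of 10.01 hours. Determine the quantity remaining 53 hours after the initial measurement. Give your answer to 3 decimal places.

Number of half-lives: n = 53/10.01 ≈ 5.2947.
Remaining = 3.571 × (1/2)^5.2947 = 3.571 × 0.025476 ≈ 0.090976 ng/mL.

0.091 ng/mL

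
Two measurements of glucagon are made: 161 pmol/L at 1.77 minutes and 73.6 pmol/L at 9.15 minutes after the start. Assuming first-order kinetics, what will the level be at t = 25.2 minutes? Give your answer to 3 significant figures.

13.4 pmol/L

Over Δt = 9.15 − 1.77 = 7.38 minutes, the level fell by a factor of 161/73.6 ≈ 2.1875.
n = log₂(2.1875) ≈ 1.1293 half-lives, so t½ = 7.38/1.1293 ≈ 6.5351 minutes.
From t = 9.15 to t = 25.2: 73.6 × (1/2)^((25.2−9.15)/6.5351) ≈ 13.414 pmol/L.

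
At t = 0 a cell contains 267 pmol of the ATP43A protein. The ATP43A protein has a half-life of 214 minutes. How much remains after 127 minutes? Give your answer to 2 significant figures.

180 pmol

Number of half-lives: n = 127/214 ≈ 0.59346.
Remaining = 267 × (1/2)^0.59346 = 267 × 0.66275 ≈ 176.95 pmol.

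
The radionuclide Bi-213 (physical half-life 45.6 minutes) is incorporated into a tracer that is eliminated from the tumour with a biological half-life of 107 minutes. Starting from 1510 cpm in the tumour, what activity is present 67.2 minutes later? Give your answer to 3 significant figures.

1/t_eff = 1/t_phys + 1/t_biol = 1/45.6 + 1/107 = 0.031276 per minute.
t_eff = 45.6 × 107 / (45.6 + 107) ≈ 31.974 minutes.
Remaining = 1510 × (1/2)^(67.2/31.974) = 1510 × (1/2)^2.1017 ≈ 351.8 cpm.

352 cpm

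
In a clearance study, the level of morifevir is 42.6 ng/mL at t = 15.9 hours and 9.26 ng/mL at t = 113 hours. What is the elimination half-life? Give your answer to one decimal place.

44.1 hours

Over Δt = 113 − 15.9 = 97.1 hours, the level fell by a factor of 42.6/9.26 ≈ 4.6004.
n = log₂(4.6004) ≈ 2.2018 half-lives, so t½ = 97.1/2.2018 ≈ 44.101 hours.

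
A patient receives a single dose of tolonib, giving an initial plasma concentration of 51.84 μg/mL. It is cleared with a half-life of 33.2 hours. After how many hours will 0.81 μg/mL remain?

0.81/51.84 = 1/64, so 6 half-lives have elapsed.
t = 6 × 33.2 = 199.2 hours.

199.2 hours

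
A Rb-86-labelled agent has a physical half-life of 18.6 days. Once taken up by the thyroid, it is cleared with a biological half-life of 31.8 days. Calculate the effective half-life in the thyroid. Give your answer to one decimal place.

1/t_eff = 1/t_phys + 1/t_biol = 1/18.6 + 1/31.8 = 0.08521 per day.
t_eff = 18.6 × 31.8 / (18.6 + 31.8) ≈ 11.736 days.

11.7 days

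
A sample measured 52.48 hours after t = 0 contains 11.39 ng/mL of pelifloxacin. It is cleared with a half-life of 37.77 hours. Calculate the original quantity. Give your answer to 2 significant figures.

Number of half-lives elapsed: n = 52.48/37.77 ≈ 1.3895.
A₀ = A × 2^n = 11.39 × 2^1.3895 = 11.39 × 2.6198 ≈ 29.84 ng/mL.

30 ng/mL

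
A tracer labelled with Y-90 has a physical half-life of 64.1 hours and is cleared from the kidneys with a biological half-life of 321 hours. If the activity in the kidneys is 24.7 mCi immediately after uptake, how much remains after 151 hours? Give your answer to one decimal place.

3.5 mCi

1/t_eff = 1/t_phys + 1/t_biol = 1/64.1 + 1/321 = 0.018716 per hour.
t_eff = 64.1 × 321 / (64.1 + 321) ≈ 53.431 hours.
Remaining = 24.7 × (1/2)^(151/53.431) = 24.7 × (1/2)^2.8261 ≈ 3.483 mCi.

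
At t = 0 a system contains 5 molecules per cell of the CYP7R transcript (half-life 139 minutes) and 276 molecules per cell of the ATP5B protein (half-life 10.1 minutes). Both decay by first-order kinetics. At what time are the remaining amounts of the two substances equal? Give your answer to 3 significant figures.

Set 5·(1/2)^(t/139) = 276·(1/2)^(t/10.1).
Taking log₂: log₂(5/276) = t·(1/139 − 1/10.1).
log₂(0.018116) = -5.7866; 1/139 − 1/10.1 = -0.091816.
t = -5.7866 / -0.091816 ≈ 63.024 minutes.

63.0 minutes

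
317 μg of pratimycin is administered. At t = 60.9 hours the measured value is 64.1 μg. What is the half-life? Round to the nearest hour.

26 hours

A/A₀ = 64.1/317 ≈ 0.20221.
n = log₂(4.9454) ≈ 2.3061 half-lives elapsed in 60.9 hours.
t½ = 60.9/2.3061 ≈ 26.408 hours.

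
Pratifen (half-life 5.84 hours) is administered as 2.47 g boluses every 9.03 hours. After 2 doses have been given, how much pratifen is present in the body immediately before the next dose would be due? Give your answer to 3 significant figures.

The 2 doses were given 18.06, 9.03 hours ago.
Total = 2.47·(1/2)^(18.06/5.84) + 2.47·(1/2)^(9.03/5.84)
      = 0.28958 + 0.84574 ≈ 1.1353 g.

1.14 g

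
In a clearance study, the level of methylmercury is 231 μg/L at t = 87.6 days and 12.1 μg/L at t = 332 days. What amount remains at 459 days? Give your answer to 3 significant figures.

Over Δt = 332 − 87.6 = 244.4 days, the level fell by a factor of 231/12.1 ≈ 19.091.
n = log₂(19.091) ≈ 4.2548 half-lives, so t½ = 244.4/4.2548 ≈ 57.441 days.
From t = 332 to t = 459: 12.1 × (1/2)^((459−332)/57.441) ≈ 2.6135 μg/L.

2.61 μg/L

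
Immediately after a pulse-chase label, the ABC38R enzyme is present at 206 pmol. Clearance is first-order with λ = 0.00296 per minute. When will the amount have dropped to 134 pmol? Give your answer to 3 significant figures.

t½ = ln 2 / λ = 0.69315 / 0.00296 ≈ 234.17 minutes.
Fraction remaining = 134/206 ≈ 0.65049.
n = log₂(206/134) = ln(1.5373)/ln 2 ≈ 0.62041 half-lives.
t = n × t½ = 0.62041 × 234.17 ≈ 145.28 minutes.

145 minutes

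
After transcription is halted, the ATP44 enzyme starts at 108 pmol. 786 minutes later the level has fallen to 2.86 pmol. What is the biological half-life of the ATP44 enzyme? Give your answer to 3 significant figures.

A/A₀ = 2.86/108 ≈ 0.026481.
n = log₂(37.762) ≈ 5.2389 half-lives elapsed in 786 minutes.
t½ = 786/5.2389 ≈ 150.03 minutes.

150 minutes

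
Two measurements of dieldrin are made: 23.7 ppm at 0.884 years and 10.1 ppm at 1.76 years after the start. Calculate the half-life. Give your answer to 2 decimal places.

0.71 years

Over Δt = 1.76 − 0.884 = 0.876 years, the level fell by a factor of 23.7/10.1 ≈ 2.3465.
n = log₂(2.3465) ≈ 1.2305 half-lives, so t½ = 0.876/1.2305 ≈ 0.71189 years.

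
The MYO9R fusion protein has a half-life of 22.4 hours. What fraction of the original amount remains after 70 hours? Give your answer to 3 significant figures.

n = 70/22.4 ≈ 3.125 half-lives.
Fraction remaining = (1/2)^3.125 ≈ 0.11463.

0.115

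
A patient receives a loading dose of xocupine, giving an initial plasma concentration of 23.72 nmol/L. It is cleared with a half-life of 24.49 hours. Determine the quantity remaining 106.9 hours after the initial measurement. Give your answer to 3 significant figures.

Number of half-lives: n = 106.9/24.49 ≈ 4.365.
Remaining = 23.72 × (1/2)^4.365 = 23.72 × 0.048528 ≈ 1.1511 nmol/L.

1.15 nmol/L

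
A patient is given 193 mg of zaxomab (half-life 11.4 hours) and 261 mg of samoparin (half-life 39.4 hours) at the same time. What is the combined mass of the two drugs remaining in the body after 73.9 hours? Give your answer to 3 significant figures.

zaxomab: 193 × (1/2)^(73.9/11.4) = 193 × (1/2)^6.4825 ≈ 2.1585 mg.
samoparin: 261 × (1/2)^(73.9/39.4) = 261 × (1/2)^1.8756 ≈ 71.124 mg.
Total = 2.1585 + 71.124 ≈ 73.283 mg.

73.3 mg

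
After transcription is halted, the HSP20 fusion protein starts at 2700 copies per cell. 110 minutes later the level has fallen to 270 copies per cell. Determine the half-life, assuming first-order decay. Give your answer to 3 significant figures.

A/A₀ = 270/2700 ≈ 0.1.
n = log₂(10) ≈ 3.3219 half-lives elapsed in 110 minutes.
t½ = 110/3.3219 ≈ 33.113 minutes.

33.1 minutes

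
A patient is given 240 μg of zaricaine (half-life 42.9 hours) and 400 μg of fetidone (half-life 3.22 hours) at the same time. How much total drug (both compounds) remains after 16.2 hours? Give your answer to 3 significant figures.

197 μg

zaricaine: 240 × (1/2)^(16.2/42.9) = 240 × (1/2)^0.37762 ≈ 184.73 μg.
fetidone: 400 × (1/2)^(16.2/3.22) = 400 × (1/2)^5.0311 ≈ 12.234 μg.
Total = 184.73 + 12.234 ≈ 196.96 μg.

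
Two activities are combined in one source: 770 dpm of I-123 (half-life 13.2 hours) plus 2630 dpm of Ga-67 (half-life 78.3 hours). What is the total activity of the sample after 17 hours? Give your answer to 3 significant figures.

2580 dpm

I-123: 770 × (1/2)^(17/13.2) = 770 × (1/2)^1.2879 ≈ 315.36 dpm.
Ga-67: 2630 × (1/2)^(17/78.3) = 2630 × (1/2)^0.21711 ≈ 2262.5 dpm.
Total = 315.36 + 2262.5 ≈ 2577.9 dpm.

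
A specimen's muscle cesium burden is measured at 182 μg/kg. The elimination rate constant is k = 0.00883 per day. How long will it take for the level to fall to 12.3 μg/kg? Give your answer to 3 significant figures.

305 days

t½ = ln 2 / k = 0.69315 / 0.00883 ≈ 78.499 days.
Fraction remaining = 12.3/182 ≈ 0.067582.
n = log₂(182/12.3) = ln(14.797)/ln 2 ≈ 3.8872 half-lives.
t = n × t½ = 3.8872 × 78.499 ≈ 305.14 days.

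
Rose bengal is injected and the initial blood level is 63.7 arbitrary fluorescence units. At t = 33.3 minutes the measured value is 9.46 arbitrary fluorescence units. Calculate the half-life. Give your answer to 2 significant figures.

12 minutes

A/A₀ = 9.46/63.7 ≈ 0.14851.
n = log₂(6.7336) ≈ 2.7514 half-lives elapsed in 33.3 minutes.
t½ = 33.3/2.7514 ≈ 12.103 minutes.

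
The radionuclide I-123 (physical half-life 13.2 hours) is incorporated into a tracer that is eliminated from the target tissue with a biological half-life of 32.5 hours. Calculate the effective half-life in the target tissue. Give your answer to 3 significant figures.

9.39 hours

1/t_eff = 1/t_phys + 1/t_biol = 1/13.2 + 1/32.5 = 0.10653 per hour.
t_eff = 13.2 × 32.5 / (13.2 + 32.5) ≈ 9.3873 hours.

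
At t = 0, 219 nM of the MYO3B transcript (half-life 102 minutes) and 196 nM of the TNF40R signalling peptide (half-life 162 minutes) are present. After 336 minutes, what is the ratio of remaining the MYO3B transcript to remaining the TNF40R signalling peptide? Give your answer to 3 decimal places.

MYO3B transcript: 219 × (1/2)^(336/102) = 219 × (1/2)^3.2941 ≈ 22.326 nM.
TNF40R signalling peptide: 196 × (1/2)^(336/162) = 196 × (1/2)^2.0741 ≈ 46.548 nM.
Ratio ≈ 22.326 / 46.548 ≈ 0.47964.

0.480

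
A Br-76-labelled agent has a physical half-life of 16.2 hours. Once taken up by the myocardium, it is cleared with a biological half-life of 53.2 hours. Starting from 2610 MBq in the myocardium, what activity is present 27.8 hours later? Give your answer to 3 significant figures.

553 MBq

1/t_eff = 1/t_phys + 1/t_biol = 1/16.2 + 1/53.2 = 0.080525 per hour.
t_eff = 16.2 × 53.2 / (16.2 + 53.2) ≈ 12.418 hours.
Remaining = 2610 × (1/2)^(27.8/12.418) = 2610 × (1/2)^2.2386 ≈ 553.04 MBq.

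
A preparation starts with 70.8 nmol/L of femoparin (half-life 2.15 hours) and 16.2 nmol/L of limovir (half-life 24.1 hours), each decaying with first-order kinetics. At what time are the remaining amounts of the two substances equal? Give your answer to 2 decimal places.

5.02 hours

Set 70.8·(1/2)^(t/2.15) = 16.2·(1/2)^(t/24.1).
Taking log₂: log₂(70.8/16.2) = t·(1/2.15 − 1/24.1).
log₂(4.3704) = 2.1278; 1/2.15 − 1/24.1 = 0.42362.
t = 2.1278 / 0.42362 ≈ 5.0228 hours.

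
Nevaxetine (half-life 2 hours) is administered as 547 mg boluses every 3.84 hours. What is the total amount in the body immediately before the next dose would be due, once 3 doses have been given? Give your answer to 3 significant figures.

193 mg

The 3 doses were given 11.52, 7.68, 3.84 hours ago.
Total = 547·(1/2)^(11.52/2) + 547·(1/2)^(7.68/2) + 547·(1/2)^(3.84/2)
      = 10.094 + 38.197 + 144.55 ≈ 192.84 mg.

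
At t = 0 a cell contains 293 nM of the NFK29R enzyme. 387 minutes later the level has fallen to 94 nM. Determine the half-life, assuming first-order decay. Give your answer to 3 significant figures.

236 minutes

A/A₀ = 94/293 ≈ 0.32082.
n = log₂(3.117) ≈ 1.6402 half-lives elapsed in 387 minutes.
t½ = 387/1.6402 ≈ 235.95 minutes.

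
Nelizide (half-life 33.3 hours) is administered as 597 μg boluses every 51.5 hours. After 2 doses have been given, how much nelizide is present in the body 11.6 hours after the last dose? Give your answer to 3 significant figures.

The 2 doses were given 63.1, 11.6 hours ago.
Total = 597·(1/2)^(63.1/33.3) + 597·(1/2)^(11.6/33.3)
      = 160.53 + 468.93 ≈ 629.46 μg.

629 μg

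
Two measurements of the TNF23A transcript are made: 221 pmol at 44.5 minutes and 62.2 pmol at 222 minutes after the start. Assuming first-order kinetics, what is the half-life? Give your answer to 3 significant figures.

Over Δt = 222 − 44.5 = 177.5 minutes, the level fell by a factor of 221/62.2 ≈ 3.5531.
n = log₂(3.5531) ≈ 1.8291 half-lives, so t½ = 177.5/1.8291 ≈ 97.044 minutes.

97.0 minutes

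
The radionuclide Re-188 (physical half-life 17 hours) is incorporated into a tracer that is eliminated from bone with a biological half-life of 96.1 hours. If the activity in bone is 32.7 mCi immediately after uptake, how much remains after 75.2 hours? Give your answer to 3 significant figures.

1/t_eff = 1/t_phys + 1/t_biol = 1/17 + 1/96.1 = 0.069229 per hour.
t_eff = 17 × 96.1 / (17 + 96.1) ≈ 14.445 hours.
Remaining = 32.7 × (1/2)^(75.2/14.445) = 32.7 × (1/2)^5.206 ≈ 0.88587 mCi.

0.886 mCi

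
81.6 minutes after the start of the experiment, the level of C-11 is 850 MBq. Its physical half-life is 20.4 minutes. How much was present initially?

Number of half-lives elapsed: n = 81.6/20.4 ≈ 4.
A₀ = A × 2^n = 850 × 2^4 = 850 × 16 ≈ 13600 MBq.

13600 MBq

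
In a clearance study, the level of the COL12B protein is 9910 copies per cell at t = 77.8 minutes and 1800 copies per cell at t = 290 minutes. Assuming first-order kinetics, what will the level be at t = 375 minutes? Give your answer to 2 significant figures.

Over Δt = 290 − 77.8 = 212.2 minutes, the level fell by a factor of 9910/1800 ≈ 5.5056.
n = log₂(5.5056) ≈ 2.4609 half-lives, so t½ = 212.2/2.4609 ≈ 86.229 minutes.
From t = 290 to t = 375: 1800 × (1/2)^((375−290)/86.229) ≈ 908.94 copies per cell.

910 copies per cell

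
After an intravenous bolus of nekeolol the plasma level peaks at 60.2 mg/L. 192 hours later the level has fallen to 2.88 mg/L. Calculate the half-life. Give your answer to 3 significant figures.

43.8 hours

A/A₀ = 2.88/60.2 ≈ 0.047841.
n = log₂(20.903) ≈ 4.3856 half-lives elapsed in 192 hours.
t½ = 192/4.3856 ≈ 43.779 hours.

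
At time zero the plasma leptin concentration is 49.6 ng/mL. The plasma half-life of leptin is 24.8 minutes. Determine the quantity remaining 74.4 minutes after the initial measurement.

6.2 ng/mL

Elapsed time is 3 half-lives (74.4/24.8).
Each half-life halves the amount: 49.6 × (1/2)^3 = 49.6/8 = 6.2 ng/mL.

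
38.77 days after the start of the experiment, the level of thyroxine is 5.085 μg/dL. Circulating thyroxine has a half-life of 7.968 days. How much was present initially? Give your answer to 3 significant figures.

Number of half-lives elapsed: n = 38.77/7.968 ≈ 4.8657.
A₀ = A × 2^n = 5.085 × 2^4.8657 = 5.085 × 29.156 ≈ 148.26 μg/dL.

148 μg/dL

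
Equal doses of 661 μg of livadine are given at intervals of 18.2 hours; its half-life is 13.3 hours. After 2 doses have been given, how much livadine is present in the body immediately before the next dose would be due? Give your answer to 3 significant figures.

The 2 doses were given 36.4, 18.2 hours ago.
Total = 661·(1/2)^(36.4/13.3) + 661·(1/2)^(18.2/13.3)
      = 99.158 + 256.02 ≈ 355.17 μg.

355 μg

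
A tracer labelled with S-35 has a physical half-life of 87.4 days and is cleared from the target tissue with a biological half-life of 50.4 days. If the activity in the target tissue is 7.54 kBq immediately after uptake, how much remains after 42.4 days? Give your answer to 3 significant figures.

3.01 kBq

1/t_eff = 1/t_phys + 1/t_biol = 1/87.4 + 1/50.4 = 0.031283 per day.
t_eff = 87.4 × 50.4 / (87.4 + 50.4) ≈ 31.966 days.
Remaining = 7.54 × (1/2)^(42.4/31.966) = 7.54 × (1/2)^1.3264 ≈ 3.0067 kBq.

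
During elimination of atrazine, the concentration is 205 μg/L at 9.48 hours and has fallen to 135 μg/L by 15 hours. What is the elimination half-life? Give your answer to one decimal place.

9.2 hours

Over Δt = 15 − 9.48 = 5.52 hours, the level fell by a factor of 205/135 ≈ 1.5185.
n = log₂(1.5185) ≈ 0.60266 half-lives, so t½ = 5.52/0.60266 ≈ 9.1593 hours.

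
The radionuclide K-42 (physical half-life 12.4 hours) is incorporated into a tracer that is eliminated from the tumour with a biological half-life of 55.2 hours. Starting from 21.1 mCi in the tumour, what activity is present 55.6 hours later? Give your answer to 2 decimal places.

0.47 mCi

1/t_eff = 1/t_phys + 1/t_biol = 1/12.4 + 1/55.2 = 0.098761 per hour.
t_eff = 12.4 × 55.2 / (12.4 + 55.2) ≈ 10.125 hours.
Remaining = 21.1 × (1/2)^(55.6/10.125) = 21.1 × (1/2)^5.4911 ≈ 0.46913 mCi.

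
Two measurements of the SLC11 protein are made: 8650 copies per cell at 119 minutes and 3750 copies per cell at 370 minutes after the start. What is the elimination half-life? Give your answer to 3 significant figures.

Over Δt = 370 − 119 = 251 minutes, the level fell by a factor of 8650/3750 ≈ 2.3067.
n = log₂(2.3067) ≈ 1.2058 half-lives, so t½ = 251/1.2058 ≈ 208.16 minutes.

208 minutes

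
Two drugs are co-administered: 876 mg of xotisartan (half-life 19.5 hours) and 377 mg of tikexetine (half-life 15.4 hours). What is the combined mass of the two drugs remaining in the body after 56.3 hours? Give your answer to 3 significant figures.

xotisartan: 876 × (1/2)^(56.3/19.5) = 876 × (1/2)^2.8872 ≈ 118.41 mg.
tikexetine: 377 × (1/2)^(56.3/15.4) = 377 × (1/2)^3.6558 ≈ 29.91 mg.
Total = 118.41 + 29.91 ≈ 148.32 mg.

148 mg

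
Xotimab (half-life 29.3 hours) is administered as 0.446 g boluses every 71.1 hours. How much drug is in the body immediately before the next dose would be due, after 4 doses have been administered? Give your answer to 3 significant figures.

The 4 doses were given 284.4, 213.3, 142.2, 71.1 hours ago.
Total = 0.446·(1/2)^(284.4/29.3) + 0.446·(1/2)^(213.3/29.3) + 0.446·(1/2)^(142.2/29.3) + 0.446·(1/2)^(71.1/29.3)
      = 0.00053382 + 0.00287 + 0.01543 + 0.082956 ≈ 0.10179 g.

0.102 g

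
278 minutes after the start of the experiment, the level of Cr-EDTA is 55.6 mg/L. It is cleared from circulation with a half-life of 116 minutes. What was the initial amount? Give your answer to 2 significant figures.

Number of half-lives elapsed: n = 278/116 ≈ 2.3966.
A₀ = A × 2^n = 55.6 × 2^2.3966 = 55.6 × 5.2654 ≈ 292.76 mg/L.

290 mg/L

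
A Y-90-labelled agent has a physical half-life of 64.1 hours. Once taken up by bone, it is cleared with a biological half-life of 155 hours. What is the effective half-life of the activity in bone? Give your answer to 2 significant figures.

1/t_eff = 1/t_phys + 1/t_biol = 1/64.1 + 1/155 = 0.022052 per hour.
t_eff = 64.1 × 155 / (64.1 + 155) ≈ 45.347 hours.

45 hours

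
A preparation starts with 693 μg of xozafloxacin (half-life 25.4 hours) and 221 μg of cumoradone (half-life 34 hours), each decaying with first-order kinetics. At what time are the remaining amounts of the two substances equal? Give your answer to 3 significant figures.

Set 693·(1/2)^(t/25.4) = 221·(1/2)^(t/34).
Taking log₂: log₂(693/221) = t·(1/25.4 − 1/34).
log₂(3.1357) = 1.6488; 1/25.4 − 1/34 = 0.0099583.
t = 1.6488 / 0.0099583 ≈ 165.57 hours.

166 hours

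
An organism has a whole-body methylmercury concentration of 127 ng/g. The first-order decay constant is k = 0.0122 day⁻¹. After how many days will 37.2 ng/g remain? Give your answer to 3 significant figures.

101 days

t½ = ln 2 / k = 0.69315 / 0.0122 ≈ 56.815 days.
Fraction remaining = 37.2/127 ≈ 0.29291.
n = log₂(127/37.2) = ln(3.414)/ln 2 ≈ 1.7715 half-lives.
t = n × t½ = 1.7715 × 56.815 ≈ 100.65 days.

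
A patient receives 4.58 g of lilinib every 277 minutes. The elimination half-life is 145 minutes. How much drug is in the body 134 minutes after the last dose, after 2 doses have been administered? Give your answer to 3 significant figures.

The 2 doses were given 411, 134 minutes ago.
Total = 4.58·(1/2)^(411/145) + 4.58·(1/2)^(134/145)
      = 0.6421 + 2.4136 ≈ 3.0557 g.

3.06 g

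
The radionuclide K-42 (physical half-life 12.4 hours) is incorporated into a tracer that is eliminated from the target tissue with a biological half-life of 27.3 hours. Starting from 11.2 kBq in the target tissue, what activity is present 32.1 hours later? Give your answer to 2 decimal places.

0.82 kBq

1/t_eff = 1/t_phys + 1/t_biol = 1/12.4 + 1/27.3 = 0.11728 per hour.
t_eff = 12.4 × 27.3 / (12.4 + 27.3) ≈ 8.527 hours.
Remaining = 11.2 × (1/2)^(32.1/8.527) = 11.2 × (1/2)^3.7645 ≈ 0.8241 kBq.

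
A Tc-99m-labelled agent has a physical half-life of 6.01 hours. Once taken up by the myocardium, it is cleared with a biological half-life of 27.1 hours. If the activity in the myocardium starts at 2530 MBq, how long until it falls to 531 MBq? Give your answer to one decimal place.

11.1 hours

1/t_eff = 1/t_phys + 1/t_biol = 1/6.01 + 1/27.1 = 0.20329 per hour.
t_eff = 6.01 × 27.1 / (6.01 + 27.1) ≈ 4.9191 hours.
n = log₂(2530/531) ≈ 2.2524; t = 2.2524 × 4.9191 ≈ 11.08 hours.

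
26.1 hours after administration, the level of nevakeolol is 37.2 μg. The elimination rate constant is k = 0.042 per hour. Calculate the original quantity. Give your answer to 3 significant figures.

111 μg

t½ = ln 2 / k = 0.69315 / 0.042 ≈ 16.504 hours.
Number of half-lives elapsed: n = 26.1/16.504 ≈ 1.5815.
A₀ = A × 2^n = 37.2 × 2^1.5815 = 37.2 × 2.9928 ≈ 111.33 μg.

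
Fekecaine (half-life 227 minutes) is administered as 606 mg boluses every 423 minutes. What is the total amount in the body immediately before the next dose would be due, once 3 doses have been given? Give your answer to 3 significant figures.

225 mg

The 3 doses were given 1269, 846, 423 minutes ago.
Total = 606·(1/2)^(1269/227) + 606·(1/2)^(846/227) + 606·(1/2)^(423/227)
      = 12.578 + 45.769 + 166.54 ≈ 224.89 mg.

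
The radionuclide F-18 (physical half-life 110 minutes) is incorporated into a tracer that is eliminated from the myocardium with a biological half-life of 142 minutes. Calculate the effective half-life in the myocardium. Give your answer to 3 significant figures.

1/t_eff = 1/t_phys + 1/t_biol = 1/110 + 1/142 = 0.016133 per minute.
t_eff = 110 × 142 / (110 + 142) ≈ 61.984 minutes.

62.0 minutes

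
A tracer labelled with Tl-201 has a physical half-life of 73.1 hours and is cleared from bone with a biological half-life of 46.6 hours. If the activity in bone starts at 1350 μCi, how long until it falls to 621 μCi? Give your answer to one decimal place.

1/t_eff = 1/t_phys + 1/t_biol = 1/73.1 + 1/46.6 = 0.035139 per hour.
t_eff = 73.1 × 46.6 / (73.1 + 46.6) ≈ 28.458 hours.
n = log₂(1350/621) ≈ 1.1203; t = 1.1203 × 28.458 ≈ 31.882 hours.

31.9 hours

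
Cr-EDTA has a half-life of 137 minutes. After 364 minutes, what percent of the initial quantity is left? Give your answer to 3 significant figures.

n = 364/137 ≈ 2.6569 half-lives.
Fraction remaining = (1/2)^2.6569 ≈ 0.15856, i.e. 15.856%.

15.9%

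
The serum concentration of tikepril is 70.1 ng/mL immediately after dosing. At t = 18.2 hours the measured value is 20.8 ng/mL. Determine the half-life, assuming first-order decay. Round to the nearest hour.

10 hours

A/A₀ = 20.8/70.1 ≈ 0.29672.
n = log₂(3.3702) ≈ 1.7528 half-lives elapsed in 18.2 hours.
t½ = 18.2/1.7528 ≈ 10.383 hours.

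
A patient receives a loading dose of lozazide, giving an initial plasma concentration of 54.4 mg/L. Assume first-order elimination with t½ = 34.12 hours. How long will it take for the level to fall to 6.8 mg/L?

102.36 hours

6.8/54.4 = 1/8, so 3 half-lives have elapsed.
t = 3 × 34.12 = 102.36 hours.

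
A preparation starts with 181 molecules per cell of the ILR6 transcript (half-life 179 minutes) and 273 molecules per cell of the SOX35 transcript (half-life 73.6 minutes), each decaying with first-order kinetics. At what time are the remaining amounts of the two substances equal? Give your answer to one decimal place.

Set 181·(1/2)^(t/179) = 273·(1/2)^(t/73.6).
Taking log₂: log₂(181/273) = t·(1/179 − 1/73.6).
log₂(0.663) = -0.59291; 1/179 − 1/73.6 = -0.0080004.
t = -0.59291 / -0.0080004 ≈ 74.111 minutes.

74.1 minutes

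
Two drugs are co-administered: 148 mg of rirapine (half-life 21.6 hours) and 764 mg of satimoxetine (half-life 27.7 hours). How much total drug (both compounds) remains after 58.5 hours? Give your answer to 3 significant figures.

rirapine: 148 × (1/2)^(58.5/21.6) = 148 × (1/2)^2.7083 ≈ 22.645 mg.
satimoxetine: 764 × (1/2)^(58.5/27.7) = 764 × (1/2)^2.1119 ≈ 176.74 mg.
Total = 22.645 + 176.74 ≈ 199.39 mg.

199 mg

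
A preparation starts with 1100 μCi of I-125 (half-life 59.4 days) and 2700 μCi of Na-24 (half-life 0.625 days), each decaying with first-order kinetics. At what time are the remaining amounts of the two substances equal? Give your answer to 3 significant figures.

0.818 days

Set 1100·(1/2)^(t/59.4) = 2700·(1/2)^(t/0.625).
Taking log₂: log₂(1100/2700) = t·(1/59.4 − 1/0.625).
log₂(0.40741) = -1.2955; 1/59.4 − 1/0.625 = -1.5832.
t = -1.2955 / -1.5832 ≈ 0.81827 days.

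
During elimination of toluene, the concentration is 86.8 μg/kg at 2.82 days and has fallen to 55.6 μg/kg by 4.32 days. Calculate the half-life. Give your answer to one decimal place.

2.3 days

Over Δt = 4.32 − 2.82 = 1.5 days, the level fell by a factor of 86.8/55.6 ≈ 1.5612.
n = log₂(1.5612) ≈ 0.64261 half-lives, so t½ = 1.5/0.64261 ≈ 2.3342 days.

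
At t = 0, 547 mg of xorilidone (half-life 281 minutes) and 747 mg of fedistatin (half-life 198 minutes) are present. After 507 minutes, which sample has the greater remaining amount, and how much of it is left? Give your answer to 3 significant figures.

xorilidone, 157 mg

xorilidone: 547 × (1/2)^1.8043 ≈ 156.62 mg.
fedistatin: 747 × (1/2)^2.5606 ≈ 126.62 mg.
Xorilidone has more remaining, at ≈ 156.62 mg.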